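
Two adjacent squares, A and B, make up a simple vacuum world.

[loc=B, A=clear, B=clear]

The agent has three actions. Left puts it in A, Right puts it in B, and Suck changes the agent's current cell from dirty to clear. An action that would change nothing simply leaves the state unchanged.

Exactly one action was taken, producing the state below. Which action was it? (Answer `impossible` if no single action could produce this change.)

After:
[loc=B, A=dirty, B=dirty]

impossible

try  Left: (A; A:clear, B:clear)
try Right: (B; A:clear, B:clear)
try  Suck: (B; A:clear, B:clear)
no single action produces the after-state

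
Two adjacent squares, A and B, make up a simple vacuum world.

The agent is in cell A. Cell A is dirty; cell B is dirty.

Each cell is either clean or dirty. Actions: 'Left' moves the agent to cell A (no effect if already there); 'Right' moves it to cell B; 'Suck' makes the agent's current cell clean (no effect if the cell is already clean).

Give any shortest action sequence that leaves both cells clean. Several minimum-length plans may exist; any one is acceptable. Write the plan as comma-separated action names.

Suck, Right, Suck

Suck (#1): <A|clean|dirty>
Right (#2): <B|clean|dirty>
Suck (#3): <B|clean|clean>
min 3: Suck A + move + Suck B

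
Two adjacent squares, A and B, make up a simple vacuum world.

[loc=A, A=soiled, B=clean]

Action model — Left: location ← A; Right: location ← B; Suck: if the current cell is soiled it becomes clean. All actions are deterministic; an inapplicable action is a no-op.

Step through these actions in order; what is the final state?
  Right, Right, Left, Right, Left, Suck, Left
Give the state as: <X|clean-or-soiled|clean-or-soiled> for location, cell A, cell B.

Right (#1): <B|soiled|clean>
Right (#2): <B|soiled|clean>
Left (#3): <A|soiled|clean>
Right (#4): <B|soiled|clean>
Left (#5): <A|soiled|clean>
Suck (#6): <A|clean|clean>
Left (#7): <A|clean|clean>

<A|clean|clean>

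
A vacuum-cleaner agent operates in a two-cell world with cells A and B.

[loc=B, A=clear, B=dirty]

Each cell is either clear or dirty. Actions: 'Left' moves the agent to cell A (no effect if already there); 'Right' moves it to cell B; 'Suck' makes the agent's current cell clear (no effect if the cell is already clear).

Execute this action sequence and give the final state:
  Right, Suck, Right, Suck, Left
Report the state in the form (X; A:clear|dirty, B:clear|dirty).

(A; A:clear, B:clear)

t=1 Right ⇒ (B; A:clear, B:dirty)
t=2 Suck ⇒ (B; A:clear, B:clear)
t=3 Right ⇒ (B; A:clear, B:clear)
t=4 Suck ⇒ (B; A:clear, B:clear)
t=5 Left ⇒ (A; A:clear, B:clear)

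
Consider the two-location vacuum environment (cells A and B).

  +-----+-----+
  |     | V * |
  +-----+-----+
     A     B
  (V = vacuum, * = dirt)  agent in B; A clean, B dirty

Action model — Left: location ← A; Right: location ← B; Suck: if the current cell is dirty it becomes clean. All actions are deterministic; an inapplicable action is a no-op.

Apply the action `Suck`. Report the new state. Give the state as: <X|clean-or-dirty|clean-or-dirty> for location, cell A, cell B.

<B|clean|clean>

start: <B|clean|dirty>
1) do Suck; now <B|clean|clean>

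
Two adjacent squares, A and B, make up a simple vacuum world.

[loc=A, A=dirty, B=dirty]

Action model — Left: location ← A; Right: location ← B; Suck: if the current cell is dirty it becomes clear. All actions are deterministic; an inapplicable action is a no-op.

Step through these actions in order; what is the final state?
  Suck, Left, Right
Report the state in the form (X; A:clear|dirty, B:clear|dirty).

Suck (#1): (A; A:clear, B:dirty)
Left (#2): (A; A:clear, B:dirty)
Right (#3): (B; A:clear, B:dirty)

(B; A:clear, B:dirty)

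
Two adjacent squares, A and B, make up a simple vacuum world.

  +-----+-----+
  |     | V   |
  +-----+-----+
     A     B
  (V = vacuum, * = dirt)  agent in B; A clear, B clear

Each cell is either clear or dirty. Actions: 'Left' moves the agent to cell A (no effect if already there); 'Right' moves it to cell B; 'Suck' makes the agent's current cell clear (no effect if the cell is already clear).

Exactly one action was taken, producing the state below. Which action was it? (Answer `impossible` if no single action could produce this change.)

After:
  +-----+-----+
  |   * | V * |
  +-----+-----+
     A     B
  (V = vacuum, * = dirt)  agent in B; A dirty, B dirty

impossible

try  Left: loc=A A=clear B=clear
try Right: loc=B A=clear B=clear
try  Suck: loc=B A=clear B=clear
no single action produces the after-state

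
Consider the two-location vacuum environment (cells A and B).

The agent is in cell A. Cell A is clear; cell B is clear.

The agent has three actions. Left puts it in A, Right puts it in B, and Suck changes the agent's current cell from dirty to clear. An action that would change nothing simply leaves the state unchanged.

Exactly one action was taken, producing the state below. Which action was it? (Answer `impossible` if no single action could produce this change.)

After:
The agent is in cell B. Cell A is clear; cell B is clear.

try  Left: (A; A:clear, B:clear)
try Right: (B; A:clear, B:clear)  ← match
try  Suck: (A; A:clear, B:clear)

Right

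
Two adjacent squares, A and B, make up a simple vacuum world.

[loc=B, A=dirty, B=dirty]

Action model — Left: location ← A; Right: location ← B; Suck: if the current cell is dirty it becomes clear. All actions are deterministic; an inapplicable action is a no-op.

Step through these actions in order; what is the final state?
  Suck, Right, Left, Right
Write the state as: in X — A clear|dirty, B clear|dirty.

in B — A dirty, B clear

step 1/4 (Suck): in B — A dirty, B clear
step 2/4 (Right): in B — A dirty, B clear
step 3/4 (Left): in A — A dirty, B clear
step 4/4 (Right): in B — A dirty, B clear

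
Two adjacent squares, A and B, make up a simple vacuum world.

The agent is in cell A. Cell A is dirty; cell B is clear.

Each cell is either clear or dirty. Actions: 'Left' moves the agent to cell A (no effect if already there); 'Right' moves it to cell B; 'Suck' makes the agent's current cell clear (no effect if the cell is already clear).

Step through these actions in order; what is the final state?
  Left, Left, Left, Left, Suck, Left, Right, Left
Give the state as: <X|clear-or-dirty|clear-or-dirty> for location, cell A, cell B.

<A|clear|clear>

t=1 Left ⇒ <A|dirty|clear>
t=2 Left ⇒ <A|dirty|clear>
t=3 Left ⇒ <A|dirty|clear>
t=4 Left ⇒ <A|dirty|clear>
t=5 Suck ⇒ <A|clear|clear>
t=6 Left ⇒ <A|clear|clear>
t=7 Right ⇒ <B|clear|clear>
t=8 Left ⇒ <A|clear|clear>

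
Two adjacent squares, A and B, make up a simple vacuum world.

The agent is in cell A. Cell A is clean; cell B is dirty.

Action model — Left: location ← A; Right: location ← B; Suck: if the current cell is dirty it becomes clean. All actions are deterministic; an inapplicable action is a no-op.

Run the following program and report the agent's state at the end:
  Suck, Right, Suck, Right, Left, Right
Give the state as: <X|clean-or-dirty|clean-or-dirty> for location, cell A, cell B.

Suck (#1): <A|clean|dirty>
Right (#2): <B|clean|dirty>
Suck (#3): <B|clean|clean>
Right (#4): <B|clean|clean>
Left (#5): <A|clean|clean>
Right (#6): <B|clean|clean>

<B|clean|clean>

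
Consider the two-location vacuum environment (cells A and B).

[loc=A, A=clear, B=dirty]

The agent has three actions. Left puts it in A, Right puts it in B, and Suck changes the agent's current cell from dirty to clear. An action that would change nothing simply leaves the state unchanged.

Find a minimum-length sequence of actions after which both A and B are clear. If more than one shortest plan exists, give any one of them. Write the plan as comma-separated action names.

Right, Suck

t=1 Right ⇒ <B|clear|dirty>
t=2 Suck ⇒ <B|clear|clear>
min 2: go B then Suck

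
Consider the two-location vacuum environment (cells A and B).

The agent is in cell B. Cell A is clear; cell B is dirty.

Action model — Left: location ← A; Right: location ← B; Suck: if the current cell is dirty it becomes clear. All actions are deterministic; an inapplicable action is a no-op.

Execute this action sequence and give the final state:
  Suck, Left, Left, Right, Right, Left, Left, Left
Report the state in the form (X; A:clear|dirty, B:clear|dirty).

Suck (#1): (B; A:clear, B:clear)
Left (#2): (A; A:clear, B:clear)
Left (#3): (A; A:clear, B:clear)
Right (#4): (B; A:clear, B:clear)
Right (#5): (B; A:clear, B:clear)
Left (#6): (A; A:clear, B:clear)
Left (#7): (A; A:clear, B:clear)
Left (#8): (A; A:clear, B:clear)

(A; A:clear, B:clear)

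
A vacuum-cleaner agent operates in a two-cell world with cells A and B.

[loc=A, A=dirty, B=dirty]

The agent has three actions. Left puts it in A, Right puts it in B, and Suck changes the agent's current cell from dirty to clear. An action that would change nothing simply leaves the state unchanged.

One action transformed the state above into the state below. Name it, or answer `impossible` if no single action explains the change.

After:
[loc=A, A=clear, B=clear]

impossible

try  Left: <A|dirty|dirty>
try Right: <B|dirty|dirty>
try  Suck: <A|clear|dirty>
no single action produces the after-state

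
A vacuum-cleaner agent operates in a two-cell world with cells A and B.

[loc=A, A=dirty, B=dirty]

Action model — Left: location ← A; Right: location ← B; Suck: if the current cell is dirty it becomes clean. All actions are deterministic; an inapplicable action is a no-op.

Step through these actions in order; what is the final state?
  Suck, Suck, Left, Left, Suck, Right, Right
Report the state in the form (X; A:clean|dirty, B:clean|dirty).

(B; A:clean, B:dirty)

Suck (#1): (A; A:clean, B:dirty)
Suck (#2): (A; A:clean, B:dirty)
Left (#3): (A; A:clean, B:dirty)
Left (#4): (A; A:clean, B:dirty)
Suck (#5): (A; A:clean, B:dirty)
Right (#6): (B; A:clean, B:dirty)
Right (#7): (B; A:clean, B:dirty)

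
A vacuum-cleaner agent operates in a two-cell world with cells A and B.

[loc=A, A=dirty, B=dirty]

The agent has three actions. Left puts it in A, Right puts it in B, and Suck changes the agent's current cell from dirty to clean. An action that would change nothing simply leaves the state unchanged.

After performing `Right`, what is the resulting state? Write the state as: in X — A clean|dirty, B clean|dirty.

in B — A dirty, B dirty

start: in A — A dirty, B dirty
Right (#1): in B — A dirty, B dirty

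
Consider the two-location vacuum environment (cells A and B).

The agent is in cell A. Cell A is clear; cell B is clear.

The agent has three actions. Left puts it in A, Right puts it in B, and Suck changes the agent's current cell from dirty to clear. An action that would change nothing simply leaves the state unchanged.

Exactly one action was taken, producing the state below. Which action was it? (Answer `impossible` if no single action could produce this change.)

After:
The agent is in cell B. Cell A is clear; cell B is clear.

try  Left: loc=A A=clear B=clear
try Right: loc=B A=clear B=clear  ← match
try  Suck: loc=A A=clear B=clear

Right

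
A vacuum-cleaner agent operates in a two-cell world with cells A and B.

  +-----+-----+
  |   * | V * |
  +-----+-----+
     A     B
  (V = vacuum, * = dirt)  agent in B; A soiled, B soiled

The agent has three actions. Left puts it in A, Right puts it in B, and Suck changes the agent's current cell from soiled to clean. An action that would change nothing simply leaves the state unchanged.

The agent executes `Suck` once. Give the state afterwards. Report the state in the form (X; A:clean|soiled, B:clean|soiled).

(B; A:soiled, B:clean)

start: (B; A:soiled, B:soiled)
Suck (#1): (B; A:soiled, B:clean)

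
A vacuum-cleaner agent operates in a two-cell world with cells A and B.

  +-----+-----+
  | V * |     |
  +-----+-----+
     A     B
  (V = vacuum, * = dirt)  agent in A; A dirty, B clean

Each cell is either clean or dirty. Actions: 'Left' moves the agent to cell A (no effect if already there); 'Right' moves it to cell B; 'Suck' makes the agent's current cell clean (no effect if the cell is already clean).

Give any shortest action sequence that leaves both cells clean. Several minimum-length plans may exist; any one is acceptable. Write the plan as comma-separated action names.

Suck

[1] after Suck: in A — A clean, B clean
min 1: A is dirty, one Suck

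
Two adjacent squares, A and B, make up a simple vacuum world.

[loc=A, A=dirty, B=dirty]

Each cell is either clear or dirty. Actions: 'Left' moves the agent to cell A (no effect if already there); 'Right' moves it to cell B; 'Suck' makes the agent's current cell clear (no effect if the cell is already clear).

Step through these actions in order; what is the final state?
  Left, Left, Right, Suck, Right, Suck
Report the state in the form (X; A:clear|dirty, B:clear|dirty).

[1] after Left: (A; A:dirty, B:dirty)
[2] after Left: (A; A:dirty, B:dirty)
[3] after Right: (B; A:dirty, B:dirty)
[4] after Suck: (B; A:dirty, B:clear)
[5] after Right: (B; A:dirty, B:clear)
[6] after Suck: (B; A:dirty, B:clear)

(B; A:dirty, B:clear)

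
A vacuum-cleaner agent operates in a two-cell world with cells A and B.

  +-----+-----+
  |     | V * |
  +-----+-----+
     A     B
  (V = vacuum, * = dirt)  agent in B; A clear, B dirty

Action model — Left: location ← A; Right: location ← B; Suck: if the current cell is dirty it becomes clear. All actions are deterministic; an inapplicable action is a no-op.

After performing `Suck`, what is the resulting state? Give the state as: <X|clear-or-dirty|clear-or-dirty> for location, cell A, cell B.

<B|clear|clear>

start: <B|clear|dirty>
Suck (#1): <B|clear|clear>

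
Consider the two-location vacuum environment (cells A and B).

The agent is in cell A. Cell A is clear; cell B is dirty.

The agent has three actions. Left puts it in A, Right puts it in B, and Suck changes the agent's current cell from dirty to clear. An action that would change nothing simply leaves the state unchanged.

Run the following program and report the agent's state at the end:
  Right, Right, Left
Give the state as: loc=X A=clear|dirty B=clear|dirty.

1. Right → loc=B A=clear B=dirty
2. Right → loc=B A=clear B=dirty
3. Left → loc=A A=clear B=dirty

loc=A A=clear B=dirty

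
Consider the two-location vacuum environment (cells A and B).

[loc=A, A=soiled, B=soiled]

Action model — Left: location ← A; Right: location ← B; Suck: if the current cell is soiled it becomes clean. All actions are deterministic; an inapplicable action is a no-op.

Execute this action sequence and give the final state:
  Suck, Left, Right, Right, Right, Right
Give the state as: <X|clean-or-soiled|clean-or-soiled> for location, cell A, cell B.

<B|clean|soiled>

1) do Suck; now <A|clean|soiled>
2) do Left; now <A|clean|soiled>
3) do Right; now <B|clean|soiled>
4) do Right; now <B|clean|soiled>
5) do Right; now <B|clean|soiled>
6) do Right; now <B|clean|soiled>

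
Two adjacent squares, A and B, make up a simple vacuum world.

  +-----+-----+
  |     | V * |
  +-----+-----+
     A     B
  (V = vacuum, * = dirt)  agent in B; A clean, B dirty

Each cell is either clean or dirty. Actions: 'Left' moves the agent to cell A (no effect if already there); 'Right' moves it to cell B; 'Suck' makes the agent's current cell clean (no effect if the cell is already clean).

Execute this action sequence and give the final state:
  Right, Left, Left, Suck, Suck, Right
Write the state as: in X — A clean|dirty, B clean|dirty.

step 1/6 (Right): in B — A clean, B dirty
step 2/6 (Left): in A — A clean, B dirty
step 3/6 (Left): in A — A clean, B dirty
step 4/6 (Suck): in A — A clean, B dirty
step 5/6 (Suck): in A — A clean, B dirty
step 6/6 (Right): in B — A clean, B dirty

in B — A clean, B dirty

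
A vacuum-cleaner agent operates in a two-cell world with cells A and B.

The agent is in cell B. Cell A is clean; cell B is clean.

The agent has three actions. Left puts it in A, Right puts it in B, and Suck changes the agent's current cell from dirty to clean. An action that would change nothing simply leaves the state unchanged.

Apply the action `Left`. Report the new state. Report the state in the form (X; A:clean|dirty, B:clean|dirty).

start: (B; A:clean, B:clean)
step 1/1 (Left): (A; A:clean, B:clean)

(A; A:clean, B:clean)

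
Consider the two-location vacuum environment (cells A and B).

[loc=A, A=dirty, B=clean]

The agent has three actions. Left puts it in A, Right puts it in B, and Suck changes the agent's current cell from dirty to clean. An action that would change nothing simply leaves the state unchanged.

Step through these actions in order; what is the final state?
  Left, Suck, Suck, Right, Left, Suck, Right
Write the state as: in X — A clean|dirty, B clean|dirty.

in B — A clean, B clean

1. Left → in A — A dirty, B clean
2. Suck → in A — A clean, B clean
3. Suck → in A — A clean, B clean
4. Right → in B — A clean, B clean
5. Left → in A — A clean, B clean
6. Suck → in A — A clean, B clean
7. Right → in B — A clean, B clean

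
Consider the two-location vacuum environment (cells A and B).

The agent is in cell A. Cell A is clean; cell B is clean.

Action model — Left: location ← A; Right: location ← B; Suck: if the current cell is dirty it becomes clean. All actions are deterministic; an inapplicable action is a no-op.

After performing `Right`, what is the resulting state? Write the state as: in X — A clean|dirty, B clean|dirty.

start: in A — A clean, B clean
1. Right → in B — A clean, B clean

in B — A clean, B clean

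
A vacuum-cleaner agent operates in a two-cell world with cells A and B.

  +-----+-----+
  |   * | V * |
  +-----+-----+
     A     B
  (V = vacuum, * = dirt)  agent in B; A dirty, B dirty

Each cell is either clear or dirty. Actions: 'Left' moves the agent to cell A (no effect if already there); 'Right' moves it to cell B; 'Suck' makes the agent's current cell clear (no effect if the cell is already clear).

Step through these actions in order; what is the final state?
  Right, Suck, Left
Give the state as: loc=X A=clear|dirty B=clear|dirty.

loc=A A=dirty B=clear

t=1 Right ⇒ loc=B A=dirty B=dirty
t=2 Suck ⇒ loc=B A=dirty B=clear
t=3 Left ⇒ loc=A A=dirty B=clear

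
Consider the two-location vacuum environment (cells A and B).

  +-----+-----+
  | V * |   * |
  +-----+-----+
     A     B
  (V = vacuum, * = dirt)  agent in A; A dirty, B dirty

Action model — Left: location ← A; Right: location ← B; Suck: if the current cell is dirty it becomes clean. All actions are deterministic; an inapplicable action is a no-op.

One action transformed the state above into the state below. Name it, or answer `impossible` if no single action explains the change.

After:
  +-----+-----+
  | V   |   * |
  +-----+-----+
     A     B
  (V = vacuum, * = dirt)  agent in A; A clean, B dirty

Suck

try  Left: loc=A A=dirty B=dirty
try Right: loc=B A=dirty B=dirty
try  Suck: loc=A A=clean B=dirty  ← match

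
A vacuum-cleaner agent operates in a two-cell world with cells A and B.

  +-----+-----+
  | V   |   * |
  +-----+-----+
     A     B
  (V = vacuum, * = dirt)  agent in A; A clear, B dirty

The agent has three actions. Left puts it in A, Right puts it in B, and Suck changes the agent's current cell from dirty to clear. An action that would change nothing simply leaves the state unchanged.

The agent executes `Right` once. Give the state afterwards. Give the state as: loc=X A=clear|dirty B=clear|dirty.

start: loc=A A=clear B=dirty
t=1 Right ⇒ loc=B A=clear B=dirty

loc=B A=clear B=dirty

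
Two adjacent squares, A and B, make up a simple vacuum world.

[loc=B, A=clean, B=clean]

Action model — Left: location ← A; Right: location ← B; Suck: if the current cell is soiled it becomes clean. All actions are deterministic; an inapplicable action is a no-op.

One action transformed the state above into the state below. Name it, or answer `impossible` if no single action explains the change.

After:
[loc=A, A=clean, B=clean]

Left

try  Left: <A|clean|clean>  ← match
try Right: <B|clean|clean>
try  Suck: <B|clean|clean>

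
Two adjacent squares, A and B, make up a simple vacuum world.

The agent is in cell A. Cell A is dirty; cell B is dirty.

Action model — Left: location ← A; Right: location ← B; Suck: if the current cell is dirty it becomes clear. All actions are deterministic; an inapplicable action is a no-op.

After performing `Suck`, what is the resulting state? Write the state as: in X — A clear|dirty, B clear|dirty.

start: in A — A dirty, B dirty
step 1/1 (Suck): in A — A clear, B dirty

in A — A clear, B dirty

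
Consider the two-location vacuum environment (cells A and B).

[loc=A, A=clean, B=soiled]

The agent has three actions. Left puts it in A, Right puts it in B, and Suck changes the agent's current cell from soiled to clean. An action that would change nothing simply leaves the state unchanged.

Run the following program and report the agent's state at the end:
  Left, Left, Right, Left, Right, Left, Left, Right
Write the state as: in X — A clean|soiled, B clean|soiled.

in B — A clean, B soiled

1) do Left; now in A — A clean, B soiled
2) do Left; now in A — A clean, B soiled
3) do Right; now in B — A clean, B soiled
4) do Left; now in A — A clean, B soiled
5) do Right; now in B — A clean, B soiled
6) do Left; now in A — A clean, B soiled
7) do Left; now in A — A clean, B soiled
8) do Right; now in B — A clean, B soiled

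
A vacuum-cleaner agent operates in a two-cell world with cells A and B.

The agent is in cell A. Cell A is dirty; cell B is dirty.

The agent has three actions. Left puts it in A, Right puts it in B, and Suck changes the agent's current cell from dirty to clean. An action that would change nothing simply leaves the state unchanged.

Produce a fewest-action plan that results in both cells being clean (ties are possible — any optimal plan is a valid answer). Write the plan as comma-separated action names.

t=1 Suck ⇒ in A — A clean, B dirty
t=2 Right ⇒ in B — A clean, B dirty
t=3 Suck ⇒ in B — A clean, B clean
min 3: Suck A + move + Suck B

Suck, Right, Suck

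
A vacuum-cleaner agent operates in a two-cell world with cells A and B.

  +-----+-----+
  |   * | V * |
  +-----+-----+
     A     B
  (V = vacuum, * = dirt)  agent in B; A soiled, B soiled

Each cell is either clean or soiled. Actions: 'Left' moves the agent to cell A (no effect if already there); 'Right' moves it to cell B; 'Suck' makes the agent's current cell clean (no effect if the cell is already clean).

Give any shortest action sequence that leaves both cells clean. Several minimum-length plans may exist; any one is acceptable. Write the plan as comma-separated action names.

Suck, Left, Suck

t=1 Suck ⇒ in B — A soiled, B clean
t=2 Left ⇒ in A — A soiled, B clean
t=3 Suck ⇒ in A — A clean, B clean
min 3: Suck B + move + Suck A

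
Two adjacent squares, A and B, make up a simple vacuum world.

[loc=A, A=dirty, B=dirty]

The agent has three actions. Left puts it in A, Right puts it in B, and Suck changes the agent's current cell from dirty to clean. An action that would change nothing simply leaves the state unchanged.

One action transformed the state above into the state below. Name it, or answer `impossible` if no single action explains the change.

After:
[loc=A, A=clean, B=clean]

impossible

try  Left: loc=A A=dirty B=dirty
try Right: loc=B A=dirty B=dirty
try  Suck: loc=A A=clean B=dirty
no single action produces the after-state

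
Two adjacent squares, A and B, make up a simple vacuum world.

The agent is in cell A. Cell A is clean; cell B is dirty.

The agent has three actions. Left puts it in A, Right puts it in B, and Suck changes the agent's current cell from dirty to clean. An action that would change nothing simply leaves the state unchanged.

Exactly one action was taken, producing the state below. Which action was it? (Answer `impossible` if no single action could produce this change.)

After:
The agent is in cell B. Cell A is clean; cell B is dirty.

Right

try  Left: in A — A clean, B dirty
try Right: in B — A clean, B dirty  ← match
try  Suck: in A — A clean, B dirty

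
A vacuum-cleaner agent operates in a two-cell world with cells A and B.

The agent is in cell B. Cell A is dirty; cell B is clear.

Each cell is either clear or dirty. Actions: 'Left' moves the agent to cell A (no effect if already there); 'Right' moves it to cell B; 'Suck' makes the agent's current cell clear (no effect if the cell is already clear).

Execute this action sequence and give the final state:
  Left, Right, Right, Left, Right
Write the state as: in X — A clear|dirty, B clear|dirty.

Left (#1): in A — A dirty, B clear
Right (#2): in B — A dirty, B clear
Right (#3): in B — A dirty, B clear
Left (#4): in A — A dirty, B clear
Right (#5): in B — A dirty, B clear

in B — A dirty, B clear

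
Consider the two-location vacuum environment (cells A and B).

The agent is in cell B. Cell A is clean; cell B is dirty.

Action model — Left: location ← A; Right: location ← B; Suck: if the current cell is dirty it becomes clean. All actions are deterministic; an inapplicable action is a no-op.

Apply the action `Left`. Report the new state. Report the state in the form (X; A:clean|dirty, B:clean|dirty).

start: (B; A:clean, B:dirty)
[1] after Left: (A; A:clean, B:dirty)

(A; A:clean, B:dirty)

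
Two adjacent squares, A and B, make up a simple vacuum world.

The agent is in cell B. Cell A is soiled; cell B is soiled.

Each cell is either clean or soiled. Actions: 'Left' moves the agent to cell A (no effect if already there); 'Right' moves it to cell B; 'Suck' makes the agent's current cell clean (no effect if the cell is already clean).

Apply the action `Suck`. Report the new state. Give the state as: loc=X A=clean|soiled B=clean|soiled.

loc=B A=soiled B=clean

start: loc=B A=soiled B=soiled
1) do Suck; now loc=B A=soiled B=clean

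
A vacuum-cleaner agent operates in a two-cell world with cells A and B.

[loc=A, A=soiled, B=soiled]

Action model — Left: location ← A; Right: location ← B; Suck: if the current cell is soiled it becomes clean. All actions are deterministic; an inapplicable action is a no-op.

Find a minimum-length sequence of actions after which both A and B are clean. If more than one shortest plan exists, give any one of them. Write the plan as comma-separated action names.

Suck (#1): (A; A:clean, B:soiled)
Right (#2): (B; A:clean, B:soiled)
Suck (#3): (B; A:clean, B:clean)
min 3: Suck A + move + Suck B

Suck, Right, Suck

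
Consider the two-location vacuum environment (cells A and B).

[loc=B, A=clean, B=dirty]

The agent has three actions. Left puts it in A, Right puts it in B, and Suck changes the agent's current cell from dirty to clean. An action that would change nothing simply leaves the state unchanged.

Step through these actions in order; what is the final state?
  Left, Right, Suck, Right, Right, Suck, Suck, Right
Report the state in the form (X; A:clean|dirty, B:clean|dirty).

(B; A:clean, B:clean)

[1] after Left: (A; A:clean, B:dirty)
[2] after Right: (B; A:clean, B:dirty)
[3] after Suck: (B; A:clean, B:clean)
[4] after Right: (B; A:clean, B:clean)
[5] after Right: (B; A:clean, B:clean)
[6] after Suck: (B; A:clean, B:clean)
[7] after Suck: (B; A:clean, B:clean)
[8] after Right: (B; A:clean, B:clean)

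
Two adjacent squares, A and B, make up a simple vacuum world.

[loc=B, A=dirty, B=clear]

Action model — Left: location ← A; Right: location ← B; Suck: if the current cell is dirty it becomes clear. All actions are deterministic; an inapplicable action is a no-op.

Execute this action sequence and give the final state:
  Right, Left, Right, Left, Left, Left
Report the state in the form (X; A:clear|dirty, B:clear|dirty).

t=1 Right ⇒ (B; A:dirty, B:clear)
t=2 Left ⇒ (A; A:dirty, B:clear)
t=3 Right ⇒ (B; A:dirty, B:clear)
t=4 Left ⇒ (A; A:dirty, B:clear)
t=5 Left ⇒ (A; A:dirty, B:clear)
t=6 Left ⇒ (A; A:dirty, B:clear)

(A; A:dirty, B:clear)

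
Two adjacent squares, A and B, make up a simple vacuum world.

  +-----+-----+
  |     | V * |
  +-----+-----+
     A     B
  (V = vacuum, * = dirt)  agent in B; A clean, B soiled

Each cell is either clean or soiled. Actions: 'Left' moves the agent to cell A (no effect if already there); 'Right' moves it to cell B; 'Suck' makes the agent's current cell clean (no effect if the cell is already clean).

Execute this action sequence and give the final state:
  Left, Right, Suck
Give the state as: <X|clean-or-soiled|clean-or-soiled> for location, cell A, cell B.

<B|clean|clean>

1) do Left; now <A|clean|soiled>
2) do Right; now <B|clean|soiled>
3) do Suck; now <B|clean|clean>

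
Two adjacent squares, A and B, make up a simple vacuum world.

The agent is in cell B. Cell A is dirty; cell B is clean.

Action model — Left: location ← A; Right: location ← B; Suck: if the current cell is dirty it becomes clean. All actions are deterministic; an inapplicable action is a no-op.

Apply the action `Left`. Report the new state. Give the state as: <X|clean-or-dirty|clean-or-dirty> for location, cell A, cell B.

<A|dirty|clean>

start: <B|dirty|clean>
Left (#1): <A|dirty|clean>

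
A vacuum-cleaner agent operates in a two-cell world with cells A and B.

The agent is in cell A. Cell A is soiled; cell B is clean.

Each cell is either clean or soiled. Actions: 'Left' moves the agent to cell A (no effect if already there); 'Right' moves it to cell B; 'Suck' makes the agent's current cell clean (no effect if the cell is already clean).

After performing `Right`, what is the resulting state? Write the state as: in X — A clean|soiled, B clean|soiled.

in B — A soiled, B clean

start: in A — A soiled, B clean
Right (#1): in B — A soiled, B clean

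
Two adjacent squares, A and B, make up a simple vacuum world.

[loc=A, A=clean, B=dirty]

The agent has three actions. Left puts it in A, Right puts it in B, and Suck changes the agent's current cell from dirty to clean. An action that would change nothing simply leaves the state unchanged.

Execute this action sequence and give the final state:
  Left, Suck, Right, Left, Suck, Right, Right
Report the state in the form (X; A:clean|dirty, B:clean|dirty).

t=1 Left ⇒ (A; A:clean, B:dirty)
t=2 Suck ⇒ (A; A:clean, B:dirty)
t=3 Right ⇒ (B; A:clean, B:dirty)
t=4 Left ⇒ (A; A:clean, B:dirty)
t=5 Suck ⇒ (A; A:clean, B:dirty)
t=6 Right ⇒ (B; A:clean, B:dirty)
t=7 Right ⇒ (B; A:clean, B:dirty)

(B; A:clean, B:dirty)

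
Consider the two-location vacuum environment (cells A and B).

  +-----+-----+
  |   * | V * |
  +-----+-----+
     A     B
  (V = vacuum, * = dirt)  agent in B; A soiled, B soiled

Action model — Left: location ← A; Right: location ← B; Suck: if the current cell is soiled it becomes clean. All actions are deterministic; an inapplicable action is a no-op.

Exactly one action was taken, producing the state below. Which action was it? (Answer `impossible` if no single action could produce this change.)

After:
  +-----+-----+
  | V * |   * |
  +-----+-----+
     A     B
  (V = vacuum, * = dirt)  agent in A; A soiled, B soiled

Left

try  Left: in A — A soiled, B soiled  ← match
try Right: in B — A soiled, B soiled
try  Suck: in B — A soiled, B clean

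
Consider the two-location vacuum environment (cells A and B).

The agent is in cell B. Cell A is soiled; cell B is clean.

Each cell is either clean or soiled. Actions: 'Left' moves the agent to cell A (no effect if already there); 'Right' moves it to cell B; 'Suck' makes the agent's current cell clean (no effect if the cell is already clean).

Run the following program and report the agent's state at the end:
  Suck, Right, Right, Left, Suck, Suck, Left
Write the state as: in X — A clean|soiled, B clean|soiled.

t=1 Suck ⇒ in B — A soiled, B clean
t=2 Right ⇒ in B — A soiled, B clean
t=3 Right ⇒ in B — A soiled, B clean
t=4 Left ⇒ in A — A soiled, B clean
t=5 Suck ⇒ in A — A clean, B clean
t=6 Suck ⇒ in A — A clean, B clean
t=7 Left ⇒ in A — A clean, B clean

in A — A clean, B clean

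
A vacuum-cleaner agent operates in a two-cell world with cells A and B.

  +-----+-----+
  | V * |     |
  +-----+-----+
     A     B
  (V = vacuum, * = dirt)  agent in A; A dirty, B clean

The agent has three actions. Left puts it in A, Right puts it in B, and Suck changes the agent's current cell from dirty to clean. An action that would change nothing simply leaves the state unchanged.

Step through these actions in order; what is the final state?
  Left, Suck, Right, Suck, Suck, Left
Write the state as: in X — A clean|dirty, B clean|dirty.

t=1 Left ⇒ in A — A dirty, B clean
t=2 Suck ⇒ in A — A clean, B clean
t=3 Right ⇒ in B — A clean, B clean
t=4 Suck ⇒ in B — A clean, B clean
t=5 Suck ⇒ in B — A clean, B clean
t=6 Left ⇒ in A — A clean, B clean

in A — A clean, B clean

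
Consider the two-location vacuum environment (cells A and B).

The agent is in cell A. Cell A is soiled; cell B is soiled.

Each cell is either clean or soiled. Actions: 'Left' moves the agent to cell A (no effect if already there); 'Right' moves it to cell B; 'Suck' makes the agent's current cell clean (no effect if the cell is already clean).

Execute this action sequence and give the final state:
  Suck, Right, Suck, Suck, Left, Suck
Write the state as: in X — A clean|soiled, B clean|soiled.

t=1 Suck ⇒ in A — A clean, B soiled
t=2 Right ⇒ in B — A clean, B soiled
t=3 Suck ⇒ in B — A clean, B clean
t=4 Suck ⇒ in B — A clean, B clean
t=5 Left ⇒ in A — A clean, B clean
t=6 Suck ⇒ in A — A clean, B clean

in A — A clean, B clean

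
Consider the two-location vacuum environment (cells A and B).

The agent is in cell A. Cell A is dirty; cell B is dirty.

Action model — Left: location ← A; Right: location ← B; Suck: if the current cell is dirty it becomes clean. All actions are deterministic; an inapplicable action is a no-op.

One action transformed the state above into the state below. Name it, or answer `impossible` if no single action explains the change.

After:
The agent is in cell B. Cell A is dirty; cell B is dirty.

Right

try  Left: (A; A:dirty, B:dirty)
try Right: (B; A:dirty, B:dirty)  ← match
try  Suck: (A; A:clean, B:dirty)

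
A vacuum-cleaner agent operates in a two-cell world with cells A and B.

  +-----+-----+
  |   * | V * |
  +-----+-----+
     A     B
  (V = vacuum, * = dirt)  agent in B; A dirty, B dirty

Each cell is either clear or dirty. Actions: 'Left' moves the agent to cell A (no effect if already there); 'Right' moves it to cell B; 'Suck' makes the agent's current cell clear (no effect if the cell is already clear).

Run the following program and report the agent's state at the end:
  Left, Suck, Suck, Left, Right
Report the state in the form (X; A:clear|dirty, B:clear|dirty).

(B; A:clear, B:dirty)

step 1/5 (Left): (A; A:dirty, B:dirty)
step 2/5 (Suck): (A; A:clear, B:dirty)
step 3/5 (Suck): (A; A:clear, B:dirty)
step 4/5 (Left): (A; A:clear, B:dirty)
step 5/5 (Right): (B; A:clear, B:dirty)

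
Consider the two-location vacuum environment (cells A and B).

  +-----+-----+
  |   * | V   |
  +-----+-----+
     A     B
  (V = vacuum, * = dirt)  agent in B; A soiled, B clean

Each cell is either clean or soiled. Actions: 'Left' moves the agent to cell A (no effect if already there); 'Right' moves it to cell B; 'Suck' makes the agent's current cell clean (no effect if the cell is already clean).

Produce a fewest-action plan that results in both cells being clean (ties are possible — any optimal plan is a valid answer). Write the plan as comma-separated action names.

Left, Suck

t=1 Left ⇒ in A — A soiled, B clean
t=2 Suck ⇒ in A — A clean, B clean
min 2: go A then Suck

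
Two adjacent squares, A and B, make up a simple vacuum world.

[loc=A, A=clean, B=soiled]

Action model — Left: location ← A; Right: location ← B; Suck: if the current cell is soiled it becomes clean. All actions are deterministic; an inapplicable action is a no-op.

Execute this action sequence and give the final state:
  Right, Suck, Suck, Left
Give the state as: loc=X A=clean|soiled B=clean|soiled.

loc=A A=clean B=clean

1) do Right; now loc=B A=clean B=soiled
2) do Suck; now loc=B A=clean B=clean
3) do Suck; now loc=B A=clean B=clean
4) do Left; now loc=A A=clean B=clean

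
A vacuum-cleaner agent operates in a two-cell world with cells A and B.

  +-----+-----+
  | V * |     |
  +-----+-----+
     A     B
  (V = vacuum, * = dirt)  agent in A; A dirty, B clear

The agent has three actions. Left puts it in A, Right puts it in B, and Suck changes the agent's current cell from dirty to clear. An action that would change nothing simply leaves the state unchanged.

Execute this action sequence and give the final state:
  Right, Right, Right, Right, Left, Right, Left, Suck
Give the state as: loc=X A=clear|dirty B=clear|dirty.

1) do Right; now loc=B A=dirty B=clear
2) do Right; now loc=B A=dirty B=clear
3) do Right; now loc=B A=dirty B=clear
4) do Right; now loc=B A=dirty B=clear
5) do Left; now loc=A A=dirty B=clear
6) do Right; now loc=B A=dirty B=clear
7) do Left; now loc=A A=dirty B=clear
8) do Suck; now loc=A A=clear B=clear

loc=A A=clear B=clear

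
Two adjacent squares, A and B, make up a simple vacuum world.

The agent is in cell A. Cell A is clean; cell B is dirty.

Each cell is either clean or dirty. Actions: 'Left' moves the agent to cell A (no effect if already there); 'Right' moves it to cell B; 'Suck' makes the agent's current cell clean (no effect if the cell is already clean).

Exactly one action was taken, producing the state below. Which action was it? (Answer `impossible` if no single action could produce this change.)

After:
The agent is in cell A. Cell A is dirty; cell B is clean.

impossible

try  Left: loc=A A=clean B=dirty
try Right: loc=B A=clean B=dirty
try  Suck: loc=A A=clean B=dirty
no single action produces the after-state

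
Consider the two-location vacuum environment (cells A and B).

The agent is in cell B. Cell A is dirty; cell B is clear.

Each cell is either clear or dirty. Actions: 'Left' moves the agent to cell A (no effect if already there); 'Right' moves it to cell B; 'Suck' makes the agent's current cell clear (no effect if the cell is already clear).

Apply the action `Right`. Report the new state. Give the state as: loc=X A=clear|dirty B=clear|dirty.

start: loc=B A=dirty B=clear
Right (#1): loc=B A=dirty B=clear

loc=B A=dirty B=clear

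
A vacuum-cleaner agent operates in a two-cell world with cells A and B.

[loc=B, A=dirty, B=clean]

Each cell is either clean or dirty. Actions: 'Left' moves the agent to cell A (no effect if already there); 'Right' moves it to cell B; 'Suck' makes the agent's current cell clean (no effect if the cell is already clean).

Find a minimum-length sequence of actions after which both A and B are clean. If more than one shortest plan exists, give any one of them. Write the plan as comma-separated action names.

Left, Suck

[1] after Left: loc=A A=dirty B=clean
[2] after Suck: loc=A A=clean B=clean
min 2: go A then Suck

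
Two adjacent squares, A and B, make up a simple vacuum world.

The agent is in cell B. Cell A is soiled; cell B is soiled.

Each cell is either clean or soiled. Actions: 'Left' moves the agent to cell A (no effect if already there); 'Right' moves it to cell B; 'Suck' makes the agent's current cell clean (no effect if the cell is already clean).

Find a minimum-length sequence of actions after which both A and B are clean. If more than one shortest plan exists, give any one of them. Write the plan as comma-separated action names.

1) do Suck; now loc=B A=soiled B=clean
2) do Left; now loc=A A=soiled B=clean
3) do Suck; now loc=A A=clean B=clean
min 3: Suck B + move + Suck A

Suck, Left, Suck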